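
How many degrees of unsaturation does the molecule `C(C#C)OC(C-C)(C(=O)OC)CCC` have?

3

Molecular formula from the SMILES: C11H18O3.
DoU = (2C + 2 + N − H − X)/2 = (2·11 + 2 + 0 − 18 − 0)/2 = 6/2 = 3.
(Structurally: 0 ring(s) + 3 π bond(s) = 3.)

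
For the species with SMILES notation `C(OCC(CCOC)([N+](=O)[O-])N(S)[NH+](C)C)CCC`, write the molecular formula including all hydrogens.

Heavy atoms from the SMILES: 11 C, 3 N, 4 O, 1 S.
Implicit hydrogens by atom environment:
  6 × C: 2 H each → 12
  4 × C: 3 H each → 12
  3 × O: no H
  1 × C: no H
  1 × N (charge +1): 1 H
  1 × N: no H
  1 × N (charge +1): no H
  1 × O (charge -1): no H
  1 × S: 1 H
  Total hydrogens = 26.
Net charge +1.
Molecular formula: C11H26N3O4S+

C11H26N3O4S+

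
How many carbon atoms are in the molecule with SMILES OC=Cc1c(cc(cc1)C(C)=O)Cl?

The symbol for carbon appears 10 times in the SMILES. Lowercase c denotes aromatic carbon and counts toward C.

10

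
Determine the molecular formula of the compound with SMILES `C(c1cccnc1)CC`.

C8H11N

Heavy atoms from the SMILES: 8 C, 1 N.
Implicit hydrogens by atom environment:
  4 × C (aromatic): 1 H each → 4
  2 × C: 2 H each → 4
  1 × C: 3 H
  1 × C (aromatic): no H
  1 × N (aromatic): no H
  Total hydrogens = 11.
Molecular formula: C8H11N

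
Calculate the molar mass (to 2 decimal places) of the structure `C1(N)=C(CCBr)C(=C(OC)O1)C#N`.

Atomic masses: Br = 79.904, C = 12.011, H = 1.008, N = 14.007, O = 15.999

245.08

Molecular formula: C8H9BrN2O2.
M = 1×79.904 + 8×12.011 + 9×1.008 + 2×14.007 + 2×15.999 = 245.08 g/mol.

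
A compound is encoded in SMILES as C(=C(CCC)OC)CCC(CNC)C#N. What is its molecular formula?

C12H22N2O

Heavy atoms from the SMILES: 12 C, 2 N, 1 O.
Implicit hydrogens by atom environment:
  5 × C: 2 H each → 10
  3 × C: 3 H each → 9
  2 × C: 1 H each → 2
  2 × C: no H
  1 × N: 1 H
  1 × N: no H
  1 × O: no H
  Total hydrogens = 22.
Molecular formula: C12H22N2O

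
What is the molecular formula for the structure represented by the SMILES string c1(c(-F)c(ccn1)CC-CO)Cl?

Heavy atoms from the SMILES: 8 C, 1 Cl, 1 F, 1 N, 1 O.
Implicit hydrogens by atom environment:
  3 × C: 2 H each → 6
  3 × C (aromatic): no H
  2 × C (aromatic): 1 H each → 2
  1 × Cl: no H
  1 × F: no H
  1 × N (aromatic): no H
  1 × O: 1 H
  Total hydrogens = 9.
Molecular formula: C8H9ClFNO

C8H9ClFNO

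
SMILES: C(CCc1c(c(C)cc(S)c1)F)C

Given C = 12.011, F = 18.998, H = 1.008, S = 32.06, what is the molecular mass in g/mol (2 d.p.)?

198.30

Molecular formula: C11H15FS.
M = 11×12.011 + 1×18.998 + 15×1.008 + 1×32.06 = 198.30 g/mol.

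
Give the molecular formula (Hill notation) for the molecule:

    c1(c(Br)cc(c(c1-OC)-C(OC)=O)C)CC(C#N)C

C14H16BrNO3

Heavy atoms from the SMILES: 1 Br, 14 C, 1 N, 3 O.
Implicit hydrogens by atom environment:
  5 × C (aromatic): no H
  4 × C: 3 H each → 12
  3 × O: no H
  2 × C: no H
  1 × Br: no H
  1 × C: 2 H
  1 × C (aromatic): 1 H
  1 × C: 1 H
  1 × N: no H
  Total hydrogens = 16.
Molecular formula: C14H16BrNO3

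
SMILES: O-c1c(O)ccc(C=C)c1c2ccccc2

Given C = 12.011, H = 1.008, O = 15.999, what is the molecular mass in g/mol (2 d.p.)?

212.25

Molecular formula: C14H12O2.
M = 14×12.011 + 12×1.008 + 2×15.999 = 212.25 g/mol.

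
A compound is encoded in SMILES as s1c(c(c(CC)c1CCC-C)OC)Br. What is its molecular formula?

C11H17BrOS

Heavy atoms from the SMILES: 1 Br, 11 C, 1 O, 1 S.
Implicit hydrogens by atom environment:
  4 × C: 2 H each → 8
  4 × C (aromatic): no H
  3 × C: 3 H each → 9
  1 × Br: no H
  1 × O: no H
  1 × S (aromatic): no H
  Total hydrogens = 17.
Molecular formula: C11H17BrOS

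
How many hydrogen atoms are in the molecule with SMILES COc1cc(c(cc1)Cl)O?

7

Hydrogens are implicit in SMILES; fill each atom to its normal valence:
  3 × C (aromatic): 1 H each → 3
  3 × C (aromatic): no H
  1 × C: 3 H
  1 × Cl: no H
  1 × O: 1 H
  1 × O: no H
  Total hydrogens = 7.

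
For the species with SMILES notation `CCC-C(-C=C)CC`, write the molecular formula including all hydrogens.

C8H16

Heavy atoms from the SMILES: 8 C.
Implicit hydrogens by atom environment:
  4 × C: 2 H each → 8
  2 × C: 3 H each → 6
  2 × C: 1 H each → 2
  Total hydrogens = 16.
Molecular formula: C8H16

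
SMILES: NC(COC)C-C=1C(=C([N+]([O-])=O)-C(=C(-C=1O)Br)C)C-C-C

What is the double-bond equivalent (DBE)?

Molecular formula from the SMILES: C14H21BrN2O4.
DoU = (2C + 2 + N − H − X)/2 = (2·14 + 2 + 2 − 21 − 1)/2 = 10/2 = 5.
(Structurally: 1 ring(s) + 4 π bond(s) = 5.)

5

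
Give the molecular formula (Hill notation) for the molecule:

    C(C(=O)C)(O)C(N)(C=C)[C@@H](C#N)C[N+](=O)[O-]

C9H13N3O4

Heavy atoms from the SMILES: 9 C, 3 N, 4 O.
Implicit hydrogens by atom environment:
  3 × C: 1 H each → 3
  3 × C: no H
  2 × C: 2 H each → 4
  2 × O: no H
  1 × C: 3 H
  1 × N: 2 H
  1 × N: no H
  1 × N (charge +1): no H
  1 × O: 1 H
  1 × O (charge -1): no H
  Total hydrogens = 13.
Molecular formula: C9H13N3O4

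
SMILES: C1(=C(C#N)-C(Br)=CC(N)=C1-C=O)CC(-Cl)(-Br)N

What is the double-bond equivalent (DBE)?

Molecular formula from the SMILES: C10H8Br2ClN3O.
DoU = (2C + 2 + N − H − X)/2 = (2·10 + 2 + 3 − 8 − 3)/2 = 14/2 = 7.
(Structurally: 1 ring(s) + 6 π bond(s) = 7.)

7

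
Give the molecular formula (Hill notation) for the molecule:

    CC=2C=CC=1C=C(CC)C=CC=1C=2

C13H14

Heavy atoms from the SMILES: 13 C.
Implicit hydrogens by atom environment:
  6 × C (aromatic): 1 H each → 6
  4 × C (aromatic): no H
  2 × C: 3 H each → 6
  1 × C: 2 H
  Total hydrogens = 14.
Molecular formula: C13H14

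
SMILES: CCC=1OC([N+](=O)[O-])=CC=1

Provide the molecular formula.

Heavy atoms from the SMILES: 6 C, 1 N, 3 O.
Implicit hydrogens by atom environment:
  2 × C (aromatic): 1 H each → 2
  2 × C (aromatic): no H
  1 × C: 3 H
  1 × C: 2 H
  1 × N (charge +1): no H
  1 × O (aromatic): no H
  1 × O: no H
  1 × O (charge -1): no H
  Total hydrogens = 7.
Molecular formula: C6H7NO3

C6H7NO3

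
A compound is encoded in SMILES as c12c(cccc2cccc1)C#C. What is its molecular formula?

C12H8

Heavy atoms from the SMILES: 12 C.
Implicit hydrogens by atom environment:
  7 × C (aromatic): 1 H each → 7
  3 × C (aromatic): no H
  1 × C: 1 H
  1 × C: no H
  Total hydrogens = 8.
Molecular formula: C12H8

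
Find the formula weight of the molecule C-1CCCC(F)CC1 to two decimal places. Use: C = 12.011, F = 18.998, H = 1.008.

Molecular formula: C7H13F.
M = 7×12.011 + 1×18.998 + 13×1.008 = 116.18 g/mol.

116.18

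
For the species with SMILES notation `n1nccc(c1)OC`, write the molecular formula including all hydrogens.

C5H6N2O

Heavy atoms from the SMILES: 5 C, 2 N, 1 O.
Implicit hydrogens by atom environment:
  3 × C (aromatic): 1 H each → 3
  2 × N (aromatic): no H
  1 × C: 3 H
  1 × C (aromatic): no H
  1 × O: no H
  Total hydrogens = 6.
Molecular formula: C5H6N2O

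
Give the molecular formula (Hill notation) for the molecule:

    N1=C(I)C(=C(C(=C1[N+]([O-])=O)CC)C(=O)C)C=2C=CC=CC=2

Heavy atoms from the SMILES: 15 C, 1 I, 2 N, 3 O.
Implicit hydrogens by atom environment:
  6 × C (aromatic): no H
  5 × C (aromatic): 1 H each → 5
  2 × C: 3 H each → 6
  2 × O: no H
  1 × C: 2 H
  1 × C: no H
  1 × I: no H
  1 × N (aromatic): no H
  1 × N (charge +1): no H
  1 × O (charge -1): no H
  Total hydrogens = 13.
Molecular formula: C15H13IN2O3

C15H13IN2O3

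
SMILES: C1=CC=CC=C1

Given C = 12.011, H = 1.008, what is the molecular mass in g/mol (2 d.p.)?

Molecular formula: C6H6.
M = 6×12.011 + 6×1.008 = 78.11 g/mol.

78.11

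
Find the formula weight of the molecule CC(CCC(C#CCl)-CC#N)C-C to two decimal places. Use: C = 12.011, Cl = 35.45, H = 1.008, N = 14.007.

Molecular formula: C11H16ClN.
M = 11×12.011 + 1×35.45 + 16×1.008 + 1×14.007 = 197.71 g/mol.

197.71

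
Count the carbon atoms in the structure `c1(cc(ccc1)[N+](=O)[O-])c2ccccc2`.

12

The symbol for carbon appears 12 times in the SMILES. Lowercase c denotes aromatic carbon and counts toward C.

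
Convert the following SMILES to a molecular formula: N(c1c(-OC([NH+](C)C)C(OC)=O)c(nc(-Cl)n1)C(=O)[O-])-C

C11H15ClN4O5

Heavy atoms from the SMILES: 11 C, 1 Cl, 4 N, 5 O.
Implicit hydrogens by atom environment:
  4 × C: 3 H each → 12
  4 × C (aromatic): no H
  4 × O: no H
  2 × C: no H
  2 × N (aromatic): no H
  1 × C: 1 H
  1 × Cl: no H
  1 × N: 1 H
  1 × N (charge +1): 1 H
  1 × O (charge -1): no H
  Total hydrogens = 15.
Molecular formula: C11H15ClN4O5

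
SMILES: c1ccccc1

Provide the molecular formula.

Heavy atoms from the SMILES: 6 C.
Implicit hydrogens by atom environment:
  6 × C (aromatic): 1 H each → 6
  Total hydrogens = 6.
Molecular formula: C6H6

C6H6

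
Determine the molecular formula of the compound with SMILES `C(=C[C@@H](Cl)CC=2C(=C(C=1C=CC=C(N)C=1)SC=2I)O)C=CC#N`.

C17H14ClIN2OS

Heavy atoms from the SMILES: 17 C, 1 Cl, 1 I, 2 N, 1 O, 1 S.
Implicit hydrogens by atom environment:
  6 × C (aromatic): no H
  5 × C: 1 H each → 5
  4 × C (aromatic): 1 H each → 4
  1 × C: 2 H
  1 × C: no H
  1 × Cl: no H
  1 × I: no H
  1 × N: 2 H
  1 × N: no H
  1 × O: 1 H
  1 × S (aromatic): no H
  Total hydrogens = 14.
Molecular formula: C17H14ClIN2OS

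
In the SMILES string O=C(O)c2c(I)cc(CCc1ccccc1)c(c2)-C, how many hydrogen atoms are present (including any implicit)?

Hydrogens are implicit in SMILES; fill each atom to its normal valence:
  7 × C (aromatic): 1 H each → 7
  5 × C (aromatic): no H
  2 × C: 2 H each → 4
  1 × C: 3 H
  1 × C: no H
  1 × I: no H
  1 × O: 1 H
  1 × O: no H
  Total hydrogens = 15.

15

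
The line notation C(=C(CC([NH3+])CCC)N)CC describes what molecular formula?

C9H21N2+

Heavy atoms from the SMILES: 9 C, 2 N.
Implicit hydrogens by atom environment:
  4 × C: 2 H each → 8
  2 × C: 3 H each → 6
  2 × C: 1 H each → 2
  1 × C: no H
  1 × N (charge +1): 3 H
  1 × N: 2 H
  Total hydrogens = 21.
Net charge +1.
Molecular formula: C9H21N2+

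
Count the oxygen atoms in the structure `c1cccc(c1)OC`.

1

The symbol for oxygen appears 1 time in the SMILES.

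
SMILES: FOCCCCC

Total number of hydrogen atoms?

Hydrogens are implicit in SMILES; fill each atom to its normal valence:
  4 × C: 2 H each → 8
  1 × C: 3 H
  1 × F: no H
  1 × O: no H
  Total hydrogens = 11.

11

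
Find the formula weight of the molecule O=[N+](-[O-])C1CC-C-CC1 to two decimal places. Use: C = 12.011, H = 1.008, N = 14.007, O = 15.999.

129.16

Molecular formula: C6H11NO2.
M = 6×12.011 + 11×1.008 + 1×14.007 + 2×15.999 = 129.16 g/mol.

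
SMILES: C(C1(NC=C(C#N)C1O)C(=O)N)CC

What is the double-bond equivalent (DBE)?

5

Molecular formula from the SMILES: C9H13N3O2.
DoU = (2C + 2 + N − H − X)/2 = (2·9 + 2 + 3 − 13 − 0)/2 = 10/2 = 5.
(Structurally: 1 ring(s) + 4 π bond(s) = 5.)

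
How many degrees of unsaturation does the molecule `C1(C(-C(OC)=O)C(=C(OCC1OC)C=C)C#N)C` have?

Molecular formula from the SMILES: C13H17NO4.
DoU = (2C + 2 + N − H − X)/2 = (2·13 + 2 + 1 − 17 − 0)/2 = 12/2 = 6.
(Structurally: 1 ring(s) + 5 π bond(s) = 6.)

6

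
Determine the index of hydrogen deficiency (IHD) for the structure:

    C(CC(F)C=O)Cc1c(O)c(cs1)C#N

6

Molecular formula from the SMILES: C10H10FNO2S.
DoU = (2C + 2 + N − H − X)/2 = (2·10 + 2 + 1 − 10 − 1)/2 = 12/2 = 6.
(Structurally: 1 ring(s) + 5 π bond(s) = 6.)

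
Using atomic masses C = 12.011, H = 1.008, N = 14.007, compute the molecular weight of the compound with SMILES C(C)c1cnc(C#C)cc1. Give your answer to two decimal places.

131.18

Molecular formula: C9H9N.
M = 9×12.011 + 9×1.008 + 1×14.007 = 131.18 g/mol.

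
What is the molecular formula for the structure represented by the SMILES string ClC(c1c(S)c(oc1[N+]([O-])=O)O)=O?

Heavy atoms from the SMILES: 5 C, 1 Cl, 1 N, 5 O, 1 S.
Implicit hydrogens by atom environment:
  4 × C (aromatic): no H
  2 × O: no H
  1 × C: no H
  1 × Cl: no H
  1 × N (charge +1): no H
  1 × O: 1 H
  1 × O (aromatic): no H
  1 × O (charge -1): no H
  1 × S: 1 H
  Total hydrogens = 2.
Molecular formula: C5H2ClNO5S

C5H2ClNO5S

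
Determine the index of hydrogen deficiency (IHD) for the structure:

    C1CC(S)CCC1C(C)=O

Molecular formula from the SMILES: C8H14OS.
DoU = (2C + 2 + N − H − X)/2 = (2·8 + 2 + 0 − 14 − 0)/2 = 4/2 = 2.
(Structurally: 1 ring(s) + 1 π bond(s) = 2.)

2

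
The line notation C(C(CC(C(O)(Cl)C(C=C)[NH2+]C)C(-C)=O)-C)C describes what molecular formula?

C13H25ClNO2+

Heavy atoms from the SMILES: 13 C, 1 Cl, 1 N, 2 O.
Implicit hydrogens by atom environment:
  4 × C: 3 H each → 12
  4 × C: 1 H each → 4
  3 × C: 2 H each → 6
  2 × C: no H
  1 × Cl: no H
  1 × N (charge +1): 2 H
  1 × O: 1 H
  1 × O: no H
  Total hydrogens = 25.
Net charge +1.
Molecular formula: C13H25ClNO2+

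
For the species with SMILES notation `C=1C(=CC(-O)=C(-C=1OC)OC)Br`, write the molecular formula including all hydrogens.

C8H9BrO3

Heavy atoms from the SMILES: 1 Br, 8 C, 3 O.
Implicit hydrogens by atom environment:
  4 × C (aromatic): no H
  2 × C: 3 H each → 6
  2 × C (aromatic): 1 H each → 2
  2 × O: no H
  1 × Br: no H
  1 × O: 1 H
  Total hydrogens = 9.
Molecular formula: C8H9BrO3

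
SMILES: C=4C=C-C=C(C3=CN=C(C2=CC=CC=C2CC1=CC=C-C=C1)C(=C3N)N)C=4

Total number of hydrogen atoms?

Hydrogens are implicit in SMILES; fill each atom to its normal valence:
  15 × C (aromatic): 1 H each → 15
  8 × C (aromatic): no H
  2 × N: 2 H each → 4
  1 × C: 2 H
  1 × N (aromatic): no H
  Total hydrogens = 21.

21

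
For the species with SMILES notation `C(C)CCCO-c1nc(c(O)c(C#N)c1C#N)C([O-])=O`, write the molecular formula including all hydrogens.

Heavy atoms from the SMILES: 13 C, 3 N, 4 O.
Implicit hydrogens by atom environment:
  5 × C (aromatic): no H
  4 × C: 2 H each → 8
  3 × C: no H
  2 × N: no H
  2 × O: no H
  1 × C: 3 H
  1 × N (aromatic): no H
  1 × O: 1 H
  1 × O (charge -1): no H
  Total hydrogens = 12.
Net charge -1.
Molecular formula: C13H12N3O4-

C13H12N3O4-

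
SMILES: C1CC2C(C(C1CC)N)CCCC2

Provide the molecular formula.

Heavy atoms from the SMILES: 12 C, 1 N.
Implicit hydrogens by atom environment:
  7 × C: 2 H each → 14
  4 × C: 1 H each → 4
  1 × C: 3 H
  1 × N: 2 H
  Total hydrogens = 23.
Molecular formula: C12H23N

C12H23N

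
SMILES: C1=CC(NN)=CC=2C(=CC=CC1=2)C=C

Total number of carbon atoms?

12

The symbol for carbon appears 12 times in the SMILES.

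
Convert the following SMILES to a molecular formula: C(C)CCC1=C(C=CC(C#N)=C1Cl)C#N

C12H11ClN2

Heavy atoms from the SMILES: 12 C, 1 Cl, 2 N.
Implicit hydrogens by atom environment:
  4 × C (aromatic): no H
  3 × C: 2 H each → 6
  2 × C (aromatic): 1 H each → 2
  2 × C: no H
  2 × N: no H
  1 × C: 3 H
  1 × Cl: no H
  Total hydrogens = 11.
Molecular formula: C12H11ClN2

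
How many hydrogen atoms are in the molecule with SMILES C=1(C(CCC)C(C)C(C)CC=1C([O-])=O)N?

20

Hydrogens are implicit in SMILES; fill each atom to its normal valence:
  3 × C: 3 H each → 9
  3 × C: 2 H each → 6
  3 × C: 1 H each → 3
  3 × C: no H
  1 × N: 2 H
  1 × O: no H
  1 × O (charge -1): no H
  Total hydrogens = 20.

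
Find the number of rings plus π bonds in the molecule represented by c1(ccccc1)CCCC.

Molecular formula from the SMILES: C10H14.
DoU = (2C + 2 + N − H − X)/2 = (2·10 + 2 + 0 − 14 − 0)/2 = 8/2 = 4.
(Structurally: 1 ring(s) + 3 π bond(s) = 4.)

4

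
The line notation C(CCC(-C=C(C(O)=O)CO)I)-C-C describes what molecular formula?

Heavy atoms from the SMILES: 10 C, 1 I, 3 O.
Implicit hydrogens by atom environment:
  5 × C: 2 H each → 10
  2 × C: 1 H each → 2
  2 × C: no H
  2 × O: 1 H each → 2
  1 × C: 3 H
  1 × I: no H
  1 × O: no H
  Total hydrogens = 17.
Molecular formula: C10H17IO3

C10H17IO3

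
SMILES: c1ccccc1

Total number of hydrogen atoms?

6

Hydrogens are implicit in SMILES; fill each atom to its normal valence:
  6 × C (aromatic): 1 H each → 6
  Total hydrogens = 6.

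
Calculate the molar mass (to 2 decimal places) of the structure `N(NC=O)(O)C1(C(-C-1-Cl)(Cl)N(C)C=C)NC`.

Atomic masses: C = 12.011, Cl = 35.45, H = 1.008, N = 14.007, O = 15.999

Molecular formula: C8H14Cl2N4O2.
M = 8×12.011 + 2×35.45 + 14×1.008 + 4×14.007 + 2×15.999 = 269.13 g/mol.

269.13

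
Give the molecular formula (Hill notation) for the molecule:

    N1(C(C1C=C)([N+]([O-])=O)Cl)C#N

Heavy atoms from the SMILES: 5 C, 1 Cl, 3 N, 2 O.
Implicit hydrogens by atom environment:
  2 × C: 1 H each → 2
  2 × C: no H
  2 × N: no H
  1 × C: 2 H
  1 × Cl: no H
  1 × N (charge +1): no H
  1 × O: no H
  1 × O (charge -1): no H
  Total hydrogens = 4.
Molecular formula: C5H4ClN3O2

C5H4ClN3O2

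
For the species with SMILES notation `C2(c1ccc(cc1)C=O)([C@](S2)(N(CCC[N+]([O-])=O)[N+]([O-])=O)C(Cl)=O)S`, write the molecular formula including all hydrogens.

Heavy atoms from the SMILES: 13 C, 1 Cl, 3 N, 6 O, 2 S.
Implicit hydrogens by atom environment:
  4 × C (aromatic): 1 H each → 4
  4 × O: no H
  3 × C: 2 H each → 6
  3 × C: no H
  2 × C (aromatic): no H
  2 × N (charge +1): no H
  2 × O (charge -1): no H
  1 × C: 1 H
  1 × Cl: no H
  1 × N: no H
  1 × S: 1 H
  1 × S: no H
  Total hydrogens = 12.
Molecular formula: C13H12ClN3O6S2

C13H12ClN3O6S2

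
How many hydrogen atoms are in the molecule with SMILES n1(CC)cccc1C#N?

8

Hydrogens are implicit in SMILES; fill each atom to its normal valence:
  3 × C (aromatic): 1 H each → 3
  1 × C: 3 H
  1 × C: 2 H
  1 × C (aromatic): no H
  1 × C: no H
  1 × N (aromatic): no H
  1 × N: no H
  Total hydrogens = 8.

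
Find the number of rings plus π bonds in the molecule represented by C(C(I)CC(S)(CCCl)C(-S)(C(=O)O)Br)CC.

Molecular formula from the SMILES: C10H17BrClIO2S2.
DoU = (2C + 2 + N − H − X)/2 = (2·10 + 2 + 0 − 17 − 3)/2 = 2/2 = 1.
(Structurally: 0 ring(s) + 1 π bond(s) = 1.)

1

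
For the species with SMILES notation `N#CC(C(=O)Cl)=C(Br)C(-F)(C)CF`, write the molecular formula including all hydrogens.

Heavy atoms from the SMILES: 1 Br, 7 C, 1 Cl, 2 F, 1 N, 1 O.
Implicit hydrogens by atom environment:
  5 × C: no H
  2 × F: no H
  1 × Br: no H
  1 × C: 3 H
  1 × C: 2 H
  1 × Cl: no H
  1 × N: no H
  1 × O: no H
  Total hydrogens = 5.
Molecular formula: C7H5BrClF2NO

C7H5BrClF2NO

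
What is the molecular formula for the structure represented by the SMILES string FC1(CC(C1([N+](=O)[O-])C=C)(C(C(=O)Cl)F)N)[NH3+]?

Heavy atoms from the SMILES: 8 C, 1 Cl, 2 F, 3 N, 3 O.
Implicit hydrogens by atom environment:
  4 × C: no H
  2 × C: 2 H each → 4
  2 × C: 1 H each → 2
  2 × F: no H
  2 × O: no H
  1 × Cl: no H
  1 × N (charge +1): 3 H
  1 × N: 2 H
  1 × N (charge +1): no H
  1 × O (charge -1): no H
  Total hydrogens = 11.
Net charge +1.
Molecular formula: C8H11ClF2N3O3+

C8H11ClF2N3O3+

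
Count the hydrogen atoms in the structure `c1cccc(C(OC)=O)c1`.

Hydrogens are implicit in SMILES; fill each atom to its normal valence:
  5 × C (aromatic): 1 H each → 5
  2 × O: no H
  1 × C: 3 H
  1 × C (aromatic): no H
  1 × C: no H
  Total hydrogens = 8.

8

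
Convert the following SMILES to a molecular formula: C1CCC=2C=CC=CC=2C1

Heavy atoms from the SMILES: 10 C.
Implicit hydrogens by atom environment:
  4 × C: 2 H each → 8
  4 × C (aromatic): 1 H each → 4
  2 × C (aromatic): no H
  Total hydrogens = 12.
Molecular formula: C10H12

C10H12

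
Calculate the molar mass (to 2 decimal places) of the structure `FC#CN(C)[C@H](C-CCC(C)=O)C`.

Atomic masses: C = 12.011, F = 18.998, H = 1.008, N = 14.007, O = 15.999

185.24

Molecular formula: C10H16FNO.
M = 10×12.011 + 1×18.998 + 16×1.008 + 1×14.007 + 1×15.999 = 185.24 g/mol.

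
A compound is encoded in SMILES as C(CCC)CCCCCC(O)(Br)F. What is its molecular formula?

Heavy atoms from the SMILES: 1 Br, 10 C, 1 F, 1 O.
Implicit hydrogens by atom environment:
  8 × C: 2 H each → 16
  1 × Br: no H
  1 × C: 3 H
  1 × C: no H
  1 × F: no H
  1 × O: 1 H
  Total hydrogens = 20.
Molecular formula: C10H20BrFO

C10H20BrFO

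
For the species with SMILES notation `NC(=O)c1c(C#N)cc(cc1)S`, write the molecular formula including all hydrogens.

C8H6N2OS

Heavy atoms from the SMILES: 8 C, 2 N, 1 O, 1 S.
Implicit hydrogens by atom environment:
  3 × C (aromatic): 1 H each → 3
  3 × C (aromatic): no H
  2 × C: no H
  1 × N: 2 H
  1 × N: no H
  1 × O: no H
  1 × S: 1 H
  Total hydrogens = 6.
Molecular formula: C8H6N2OS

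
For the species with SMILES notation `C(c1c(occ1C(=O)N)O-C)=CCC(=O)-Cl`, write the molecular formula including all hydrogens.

C10H10ClNO4

Heavy atoms from the SMILES: 10 C, 1 Cl, 1 N, 4 O.
Implicit hydrogens by atom environment:
  3 × C (aromatic): no H
  3 × O: no H
  2 × C: 1 H each → 2
  2 × C: no H
  1 × C: 3 H
  1 × C: 2 H
  1 × C (aromatic): 1 H
  1 × Cl: no H
  1 × N: 2 H
  1 × O (aromatic): no H
  Total hydrogens = 10.
Molecular formula: C10H10ClNO4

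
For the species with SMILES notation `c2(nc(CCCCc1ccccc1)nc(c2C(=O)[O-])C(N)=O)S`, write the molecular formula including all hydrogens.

C16H16N3O3S-

Heavy atoms from the SMILES: 16 C, 3 N, 3 O, 1 S.
Implicit hydrogens by atom environment:
  5 × C (aromatic): 1 H each → 5
  5 × C (aromatic): no H
  4 × C: 2 H each → 8
  2 × C: no H
  2 × N (aromatic): no H
  2 × O: no H
  1 × N: 2 H
  1 × O (charge -1): no H
  1 × S: 1 H
  Total hydrogens = 16.
Net charge -1.
Molecular formula: C16H16N3O3S-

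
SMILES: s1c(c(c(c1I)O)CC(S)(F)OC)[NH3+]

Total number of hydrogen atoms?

10

Hydrogens are implicit in SMILES; fill each atom to its normal valence:
  4 × C (aromatic): no H
  1 × C: 3 H
  1 × C: 2 H
  1 × C: no H
  1 × F: no H
  1 × I: no H
  1 × N (charge +1): 3 H
  1 × O: 1 H
  1 × O: no H
  1 × S: 1 H
  1 × S (aromatic): no H
  Total hydrogens = 10.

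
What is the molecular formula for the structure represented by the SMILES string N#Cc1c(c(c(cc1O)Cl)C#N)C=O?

C9H3ClN2O2

Heavy atoms from the SMILES: 9 C, 1 Cl, 2 N, 2 O.
Implicit hydrogens by atom environment:
  5 × C (aromatic): no H
  2 × C: no H
  2 × N: no H
  1 × C (aromatic): 1 H
  1 × C: 1 H
  1 × Cl: no H
  1 × O: 1 H
  1 × O: no H
  Total hydrogens = 3.
Molecular formula: C9H3ClN2O2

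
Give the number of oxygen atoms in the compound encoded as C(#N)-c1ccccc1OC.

1

The symbol for oxygen appears 1 time in the SMILES.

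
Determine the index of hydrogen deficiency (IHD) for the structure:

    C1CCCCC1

1

Molecular formula from the SMILES: C6H12.
DoU = (2C + 2 + N − H − X)/2 = (2·6 + 2 + 0 − 12 − 0)/2 = 2/2 = 1.
(Structurally: 1 ring(s) + 0 π bond(s) = 1.)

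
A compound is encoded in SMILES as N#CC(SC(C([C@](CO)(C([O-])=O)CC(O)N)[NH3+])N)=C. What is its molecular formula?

C10H18N4O4S

Heavy atoms from the SMILES: 10 C, 4 N, 4 O, 1 S.
Implicit hydrogens by atom environment:
  4 × C: no H
  3 × C: 2 H each → 6
  3 × C: 1 H each → 3
  2 × N: 2 H each → 4
  2 × O: 1 H each → 2
  1 × N (charge +1): 3 H
  1 × N: no H
  1 × O: no H
  1 × O (charge -1): no H
  1 × S: no H
  Total hydrogens = 18.
Molecular formula: C10H18N4O4S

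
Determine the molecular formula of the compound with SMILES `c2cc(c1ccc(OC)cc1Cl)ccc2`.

C13H11ClO

Heavy atoms from the SMILES: 13 C, 1 Cl, 1 O.
Implicit hydrogens by atom environment:
  8 × C (aromatic): 1 H each → 8
  4 × C (aromatic): no H
  1 × C: 3 H
  1 × Cl: no H
  1 × O: no H
  Total hydrogens = 11.
Molecular formula: C13H11ClO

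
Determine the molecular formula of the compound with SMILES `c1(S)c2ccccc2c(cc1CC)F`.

C12H11FS

Heavy atoms from the SMILES: 12 C, 1 F, 1 S.
Implicit hydrogens by atom environment:
  5 × C (aromatic): 1 H each → 5
  5 × C (aromatic): no H
  1 × C: 3 H
  1 × C: 2 H
  1 × F: no H
  1 × S: 1 H
  Total hydrogens = 11.
Molecular formula: C12H11FS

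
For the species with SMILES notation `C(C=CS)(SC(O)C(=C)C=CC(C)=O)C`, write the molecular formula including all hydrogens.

Heavy atoms from the SMILES: 11 C, 2 O, 2 S.
Implicit hydrogens by atom environment:
  6 × C: 1 H each → 6
  2 × C: 3 H each → 6
  2 × C: no H
  1 × C: 2 H
  1 × O: 1 H
  1 × O: no H
  1 × S: 1 H
  1 × S: no H
  Total hydrogens = 16.
Molecular formula: C11H16O2S2

C11H16O2S2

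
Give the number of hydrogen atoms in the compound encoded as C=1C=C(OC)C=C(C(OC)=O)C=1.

Hydrogens are implicit in SMILES; fill each atom to its normal valence:
  4 × C (aromatic): 1 H each → 4
  3 × O: no H
  2 × C: 3 H each → 6
  2 × C (aromatic): no H
  1 × C: no H
  Total hydrogens = 10.

10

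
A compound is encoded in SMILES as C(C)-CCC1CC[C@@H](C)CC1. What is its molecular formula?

Heavy atoms from the SMILES: 11 C.
Implicit hydrogens by atom environment:
  7 × C: 2 H each → 14
  2 × C: 3 H each → 6
  2 × C: 1 H each → 2
  Total hydrogens = 22.
Molecular formula: C11H22

C11H22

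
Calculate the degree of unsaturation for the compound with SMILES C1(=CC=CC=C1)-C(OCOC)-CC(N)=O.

Molecular formula from the SMILES: C11H15NO3.
DoU = (2C + 2 + N − H − X)/2 = (2·11 + 2 + 1 − 15 − 0)/2 = 10/2 = 5.
(Structurally: 1 ring(s) + 4 π bond(s) = 5.)

5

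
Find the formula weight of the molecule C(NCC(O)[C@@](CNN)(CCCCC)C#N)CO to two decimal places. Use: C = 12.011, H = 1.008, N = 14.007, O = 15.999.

258.37

Molecular formula: C12H26N4O2.
M = 12×12.011 + 26×1.008 + 4×14.007 + 2×15.999 = 258.37 g/mol.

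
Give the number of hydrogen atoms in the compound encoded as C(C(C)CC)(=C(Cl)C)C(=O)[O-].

12

Hydrogens are implicit in SMILES; fill each atom to its normal valence:
  3 × C: 3 H each → 9
  3 × C: no H
  1 × C: 2 H
  1 × C: 1 H
  1 × Cl: no H
  1 × O: no H
  1 × O (charge -1): no H
  Total hydrogens = 12.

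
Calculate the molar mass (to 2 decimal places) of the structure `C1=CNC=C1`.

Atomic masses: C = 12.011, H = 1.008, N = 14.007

67.09

Molecular formula: C4H5N.
M = 4×12.011 + 5×1.008 + 1×14.007 = 67.09 g/mol.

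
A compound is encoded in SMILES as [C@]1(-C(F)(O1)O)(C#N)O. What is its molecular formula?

C3H2FNO3

Heavy atoms from the SMILES: 3 C, 1 F, 1 N, 3 O.
Implicit hydrogens by atom environment:
  3 × C: no H
  2 × O: 1 H each → 2
  1 × F: no H
  1 × N: no H
  1 × O: no H
  Total hydrogens = 2.
Molecular formula: C3H2FNO3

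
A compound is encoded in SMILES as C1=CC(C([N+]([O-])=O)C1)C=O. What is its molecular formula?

Heavy atoms from the SMILES: 6 C, 1 N, 3 O.
Implicit hydrogens by atom environment:
  5 × C: 1 H each → 5
  2 × O: no H
  1 × C: 2 H
  1 × N (charge +1): no H
  1 × O (charge -1): no H
  Total hydrogens = 7.
Molecular formula: C6H7NO3

C6H7NO3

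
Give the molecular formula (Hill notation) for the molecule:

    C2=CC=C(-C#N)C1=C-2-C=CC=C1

C11H7N

Heavy atoms from the SMILES: 11 C, 1 N.
Implicit hydrogens by atom environment:
  7 × C (aromatic): 1 H each → 7
  3 × C (aromatic): no H
  1 × C: no H
  1 × N: no H
  Total hydrogens = 7.
Molecular formula: C11H7N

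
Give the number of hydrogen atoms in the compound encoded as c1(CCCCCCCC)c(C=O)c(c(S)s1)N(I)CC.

24

Hydrogens are implicit in SMILES; fill each atom to its normal valence:
  8 × C: 2 H each → 16
  4 × C (aromatic): no H
  2 × C: 3 H each → 6
  1 × C: 1 H
  1 × I: no H
  1 × N: no H
  1 × O: no H
  1 × S: 1 H
  1 × S (aromatic): no H
  Total hydrogens = 24.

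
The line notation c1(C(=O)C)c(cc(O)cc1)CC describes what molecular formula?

C10H12O2

Heavy atoms from the SMILES: 10 C, 2 O.
Implicit hydrogens by atom environment:
  3 × C (aromatic): 1 H each → 3
  3 × C (aromatic): no H
  2 × C: 3 H each → 6
  1 × C: 2 H
  1 × C: no H
  1 × O: 1 H
  1 × O: no H
  Total hydrogens = 12.
Molecular formula: C10H12O2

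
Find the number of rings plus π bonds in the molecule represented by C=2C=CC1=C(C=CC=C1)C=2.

7

Molecular formula from the SMILES: C10H8.
DoU = (2C + 2 + N − H − X)/2 = (2·10 + 2 + 0 − 8 − 0)/2 = 14/2 = 7.
(Structurally: 2 ring(s) + 5 π bond(s) = 7.)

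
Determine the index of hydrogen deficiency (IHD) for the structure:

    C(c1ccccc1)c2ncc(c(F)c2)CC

Molecular formula from the SMILES: C14H14FN.
DoU = (2C + 2 + N − H − X)/2 = (2·14 + 2 + 1 − 14 − 1)/2 = 16/2 = 8.
(Structurally: 2 ring(s) + 6 π bond(s) = 8.)

8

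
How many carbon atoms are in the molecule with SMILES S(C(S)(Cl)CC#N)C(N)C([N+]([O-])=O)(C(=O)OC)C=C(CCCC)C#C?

15

The symbol for carbon appears 15 times in the SMILES. (Cl is a single chlorine, not C + l.)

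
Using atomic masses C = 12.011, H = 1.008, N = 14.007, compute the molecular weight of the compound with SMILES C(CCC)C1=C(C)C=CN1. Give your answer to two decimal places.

137.23

Molecular formula: C9H15N.
M = 9×12.011 + 15×1.008 + 1×14.007 = 137.23 g/mol.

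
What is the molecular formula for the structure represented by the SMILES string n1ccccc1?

C5H5N

Heavy atoms from the SMILES: 5 C, 1 N.
Implicit hydrogens by atom environment:
  5 × C (aromatic): 1 H each → 5
  1 × N (aromatic): no H
  Total hydrogens = 5.
Molecular formula: C5H5N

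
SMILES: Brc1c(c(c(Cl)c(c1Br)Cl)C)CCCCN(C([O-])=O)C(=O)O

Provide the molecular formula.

Heavy atoms from the SMILES: 2 Br, 13 C, 2 Cl, 1 N, 4 O.
Implicit hydrogens by atom environment:
  6 × C (aromatic): no H
  4 × C: 2 H each → 8
  2 × Br: no H
  2 × C: no H
  2 × Cl: no H
  2 × O: no H
  1 × C: 3 H
  1 × N: no H
  1 × O: 1 H
  1 × O (charge -1): no H
  Total hydrogens = 12.
Net charge -1.
Molecular formula: C13H12Br2Cl2NO4-

C13H12Br2Cl2NO4-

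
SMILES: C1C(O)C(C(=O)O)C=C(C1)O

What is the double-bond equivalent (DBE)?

Molecular formula from the SMILES: C7H10O4.
DoU = (2C + 2 + N − H − X)/2 = (2·7 + 2 + 0 − 10 − 0)/2 = 6/2 = 3.
(Structurally: 1 ring(s) + 2 π bond(s) = 3.)

3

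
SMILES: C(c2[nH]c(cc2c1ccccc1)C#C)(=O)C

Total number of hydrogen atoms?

Hydrogens are implicit in SMILES; fill each atom to its normal valence:
  6 × C (aromatic): 1 H each → 6
  4 × C (aromatic): no H
  2 × C: no H
  1 × C: 3 H
  1 × C: 1 H
  1 × N (aromatic): 1 H
  1 × O: no H
  Total hydrogens = 11.

11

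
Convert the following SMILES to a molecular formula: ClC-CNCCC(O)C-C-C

C8H18ClNO

Heavy atoms from the SMILES: 8 C, 1 Cl, 1 N, 1 O.
Implicit hydrogens by atom environment:
  6 × C: 2 H each → 12
  1 × C: 3 H
  1 × C: 1 H
  1 × Cl: no H
  1 × N: 1 H
  1 × O: 1 H
  Total hydrogens = 18.
Molecular formula: C8H18ClNO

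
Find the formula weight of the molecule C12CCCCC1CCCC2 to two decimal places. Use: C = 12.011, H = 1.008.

Molecular formula: C10H18.
M = 10×12.011 + 18×1.008 = 138.25 g/mol.

138.25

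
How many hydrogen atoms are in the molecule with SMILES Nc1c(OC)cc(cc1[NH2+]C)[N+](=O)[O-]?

12

Hydrogens are implicit in SMILES; fill each atom to its normal valence:
  4 × C (aromatic): no H
  2 × C: 3 H each → 6
  2 × C (aromatic): 1 H each → 2
  2 × O: no H
  1 × N (charge +1): 2 H
  1 × N: 2 H
  1 × N (charge +1): no H
  1 × O (charge -1): no H
  Total hydrogens = 12.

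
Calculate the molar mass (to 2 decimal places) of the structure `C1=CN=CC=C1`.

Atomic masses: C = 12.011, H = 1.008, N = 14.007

79.10

Molecular formula: C5H5N.
M = 5×12.011 + 5×1.008 + 1×14.007 = 79.10 g/mol.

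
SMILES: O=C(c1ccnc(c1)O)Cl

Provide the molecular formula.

Heavy atoms from the SMILES: 6 C, 1 Cl, 1 N, 2 O.
Implicit hydrogens by atom environment:
  3 × C (aromatic): 1 H each → 3
  2 × C (aromatic): no H
  1 × C: no H
  1 × Cl: no H
  1 × N (aromatic): no H
  1 × O: 1 H
  1 × O: no H
  Total hydrogens = 4.
Molecular formula: C6H4ClNO2

C6H4ClNO2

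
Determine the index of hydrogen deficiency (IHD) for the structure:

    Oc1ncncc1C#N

6

Molecular formula from the SMILES: C5H3N3O.
DoU = (2C + 2 + N − H − X)/2 = (2·5 + 2 + 3 − 3 − 0)/2 = 12/2 = 6.
(Structurally: 1 ring(s) + 5 π bond(s) = 6.)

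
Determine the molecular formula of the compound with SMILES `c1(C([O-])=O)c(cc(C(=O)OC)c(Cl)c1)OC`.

Heavy atoms from the SMILES: 10 C, 1 Cl, 5 O.
Implicit hydrogens by atom environment:
  4 × C (aromatic): no H
  4 × O: no H
  2 × C: 3 H each → 6
  2 × C (aromatic): 1 H each → 2
  2 × C: no H
  1 × Cl: no H
  1 × O (charge -1): no H
  Total hydrogens = 8.
Net charge -1.
Molecular formula: C10H8ClO5-

C10H8ClO5-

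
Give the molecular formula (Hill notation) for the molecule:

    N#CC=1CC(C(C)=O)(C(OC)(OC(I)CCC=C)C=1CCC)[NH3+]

C17H26IN2O3+

Heavy atoms from the SMILES: 17 C, 1 I, 2 N, 3 O.
Implicit hydrogens by atom environment:
  6 × C: 2 H each → 12
  6 × C: no H
  3 × C: 3 H each → 9
  3 × O: no H
  2 × C: 1 H each → 2
  1 × I: no H
  1 × N (charge +1): 3 H
  1 × N: no H
  Total hydrogens = 26.
Net charge +1.
Molecular formula: C17H26IN2O3+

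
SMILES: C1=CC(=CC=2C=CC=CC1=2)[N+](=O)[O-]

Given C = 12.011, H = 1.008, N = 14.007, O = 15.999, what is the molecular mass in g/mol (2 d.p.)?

Molecular formula: C10H7NO2.
M = 10×12.011 + 7×1.008 + 1×14.007 + 2×15.999 = 173.17 g/mol.

173.17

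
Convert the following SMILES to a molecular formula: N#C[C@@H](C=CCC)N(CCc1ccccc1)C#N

C15H17N3

Heavy atoms from the SMILES: 15 C, 3 N.
Implicit hydrogens by atom environment:
  5 × C (aromatic): 1 H each → 5
  3 × C: 2 H each → 6
  3 × C: 1 H each → 3
  3 × N: no H
  2 × C: no H
  1 × C: 3 H
  1 × C (aromatic): no H
  Total hydrogens = 17.
Molecular formula: C15H17N3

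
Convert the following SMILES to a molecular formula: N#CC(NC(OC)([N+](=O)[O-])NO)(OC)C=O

Heavy atoms from the SMILES: 6 C, 4 N, 6 O.
Implicit hydrogens by atom environment:
  4 × O: no H
  3 × C: no H
  2 × C: 3 H each → 6
  2 × N: 1 H each → 2
  1 × C: 1 H
  1 × N: no H
  1 × N (charge +1): no H
  1 × O: 1 H
  1 × O (charge -1): no H
  Total hydrogens = 10.
Molecular formula: C6H10N4O6

C6H10N4O6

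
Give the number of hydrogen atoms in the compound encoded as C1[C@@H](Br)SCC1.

Hydrogens are implicit in SMILES; fill each atom to its normal valence:
  3 × C: 2 H each → 6
  1 × Br: no H
  1 × C: 1 H
  1 × S: no H
  Total hydrogens = 7.

7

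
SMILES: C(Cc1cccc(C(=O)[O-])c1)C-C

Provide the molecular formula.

Heavy atoms from the SMILES: 11 C, 2 O.
Implicit hydrogens by atom environment:
  4 × C (aromatic): 1 H each → 4
  3 × C: 2 H each → 6
  2 × C (aromatic): no H
  1 × C: 3 H
  1 × C: no H
  1 × O: no H
  1 × O (charge -1): no H
  Total hydrogens = 13.
Net charge -1.
Molecular formula: C11H13O2-

C11H13O2-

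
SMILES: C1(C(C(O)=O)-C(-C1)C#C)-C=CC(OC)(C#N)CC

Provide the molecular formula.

Heavy atoms from the SMILES: 14 C, 1 N, 3 O.
Implicit hydrogens by atom environment:
  6 × C: 1 H each → 6
  4 × C: no H
  2 × C: 3 H each → 6
  2 × C: 2 H each → 4
  2 × O: no H
  1 × N: no H
  1 × O: 1 H
  Total hydrogens = 17.
Molecular formula: C14H17NO3

C14H17NO3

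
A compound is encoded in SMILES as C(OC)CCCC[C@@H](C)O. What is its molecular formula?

C8H18O2

Heavy atoms from the SMILES: 8 C, 2 O.
Implicit hydrogens by atom environment:
  5 × C: 2 H each → 10
  2 × C: 3 H each → 6
  1 × C: 1 H
  1 × O: 1 H
  1 × O: no H
  Total hydrogens = 18.
Molecular formula: C8H18O2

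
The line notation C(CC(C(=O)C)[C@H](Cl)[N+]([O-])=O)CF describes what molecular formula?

Heavy atoms from the SMILES: 7 C, 1 Cl, 1 F, 1 N, 3 O.
Implicit hydrogens by atom environment:
  3 × C: 2 H each → 6
  2 × C: 1 H each → 2
  2 × O: no H
  1 × C: 3 H
  1 × C: no H
  1 × Cl: no H
  1 × F: no H
  1 × N (charge +1): no H
  1 × O (charge -1): no H
  Total hydrogens = 11.
Molecular formula: C7H11ClFNO3

C7H11ClFNO3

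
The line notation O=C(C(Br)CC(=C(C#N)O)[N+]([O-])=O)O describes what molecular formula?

Heavy atoms from the SMILES: 1 Br, 6 C, 2 N, 5 O.
Implicit hydrogens by atom environment:
  4 × C: no H
  2 × O: 1 H each → 2
  2 × O: no H
  1 × Br: no H
  1 × C: 2 H
  1 × C: 1 H
  1 × N: no H
  1 × N (charge +1): no H
  1 × O (charge -1): no H
  Total hydrogens = 5.
Molecular formula: C6H5BrN2O5

C6H5BrN2O5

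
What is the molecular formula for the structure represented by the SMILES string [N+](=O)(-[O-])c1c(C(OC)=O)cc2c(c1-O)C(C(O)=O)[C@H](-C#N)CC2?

Heavy atoms from the SMILES: 14 C, 2 N, 7 O.
Implicit hydrogens by atom environment:
  5 × C (aromatic): no H
  4 × O: no H
  3 × C: no H
  2 × C: 2 H each → 4
  2 × C: 1 H each → 2
  2 × O: 1 H each → 2
  1 × C: 3 H
  1 × C (aromatic): 1 H
  1 × N (charge +1): no H
  1 × N: no H
  1 × O (charge -1): no H
  Total hydrogens = 12.
Molecular formula: C14H12N2O7

C14H12N2O7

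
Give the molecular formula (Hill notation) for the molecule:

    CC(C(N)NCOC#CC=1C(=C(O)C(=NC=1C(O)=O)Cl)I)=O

C12H11ClIN3O5

Heavy atoms from the SMILES: 12 C, 1 Cl, 1 I, 3 N, 5 O.
Implicit hydrogens by atom environment:
  5 × C (aromatic): no H
  4 × C: no H
  3 × O: no H
  2 × O: 1 H each → 2
  1 × C: 3 H
  1 × C: 2 H
  1 × C: 1 H
  1 × Cl: no H
  1 × I: no H
  1 × N: 2 H
  1 × N: 1 H
  1 × N (aromatic): no H
  Total hydrogens = 11.
Molecular formula: C12H11ClIN3O5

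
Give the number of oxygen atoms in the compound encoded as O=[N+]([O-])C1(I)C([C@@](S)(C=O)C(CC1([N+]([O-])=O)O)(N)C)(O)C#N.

7

The symbol for oxygen appears 7 times in the SMILES.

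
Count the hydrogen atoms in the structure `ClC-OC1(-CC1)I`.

6

Hydrogens are implicit in SMILES; fill each atom to its normal valence:
  3 × C: 2 H each → 6
  1 × C: no H
  1 × Cl: no H
  1 × I: no H
  1 × O: no H
  Total hydrogens = 6.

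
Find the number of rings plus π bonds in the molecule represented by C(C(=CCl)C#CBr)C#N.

5

Molecular formula from the SMILES: C6H3BrClN.
DoU = (2C + 2 + N − H − X)/2 = (2·6 + 2 + 1 − 3 − 2)/2 = 10/2 = 5.
(Structurally: 0 ring(s) + 5 π bond(s) = 5.)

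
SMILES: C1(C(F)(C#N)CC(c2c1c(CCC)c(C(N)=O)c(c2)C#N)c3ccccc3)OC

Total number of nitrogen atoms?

The symbol for nitrogen appears 3 times in the SMILES.

3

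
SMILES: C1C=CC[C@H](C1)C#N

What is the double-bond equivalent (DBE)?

Molecular formula from the SMILES: C7H9N.
DoU = (2C + 2 + N − H − X)/2 = (2·7 + 2 + 1 − 9 − 0)/2 = 8/2 = 4.
(Structurally: 1 ring(s) + 3 π bond(s) = 4.)

4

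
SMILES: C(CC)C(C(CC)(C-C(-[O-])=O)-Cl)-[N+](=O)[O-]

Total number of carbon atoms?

9

The symbol for carbon appears 9 times in the SMILES. (Cl is a single chlorine, not C + l.)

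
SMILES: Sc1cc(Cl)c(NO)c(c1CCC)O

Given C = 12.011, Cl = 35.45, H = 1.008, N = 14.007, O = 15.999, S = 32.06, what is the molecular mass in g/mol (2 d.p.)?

233.71

Molecular formula: C9H12ClNO2S.
M = 9×12.011 + 1×35.45 + 12×1.008 + 1×14.007 + 2×15.999 + 1×32.06 = 233.71 g/mol.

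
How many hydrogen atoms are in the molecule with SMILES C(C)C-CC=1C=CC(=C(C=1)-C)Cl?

Hydrogens are implicit in SMILES; fill each atom to its normal valence:
  3 × C: 2 H each → 6
  3 × C (aromatic): 1 H each → 3
  3 × C (aromatic): no H
  2 × C: 3 H each → 6
  1 × Cl: no H
  Total hydrogens = 15.

15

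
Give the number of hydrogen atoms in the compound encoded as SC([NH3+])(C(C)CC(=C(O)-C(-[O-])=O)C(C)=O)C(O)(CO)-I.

18

Hydrogens are implicit in SMILES; fill each atom to its normal valence:
  6 × C: no H
  3 × O: 1 H each → 3
  2 × C: 3 H each → 6
  2 × C: 2 H each → 4
  2 × O: no H
  1 × C: 1 H
  1 × I: no H
  1 × N (charge +1): 3 H
  1 × O (charge -1): no H
  1 × S: 1 H
  Total hydrogens = 18.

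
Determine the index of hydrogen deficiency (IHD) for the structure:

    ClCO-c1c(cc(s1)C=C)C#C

Molecular formula from the SMILES: C9H7ClOS.
DoU = (2C + 2 + N − H − X)/2 = (2·9 + 2 + 0 − 7 − 1)/2 = 12/2 = 6.
(Structurally: 1 ring(s) + 5 π bond(s) = 6.)

6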